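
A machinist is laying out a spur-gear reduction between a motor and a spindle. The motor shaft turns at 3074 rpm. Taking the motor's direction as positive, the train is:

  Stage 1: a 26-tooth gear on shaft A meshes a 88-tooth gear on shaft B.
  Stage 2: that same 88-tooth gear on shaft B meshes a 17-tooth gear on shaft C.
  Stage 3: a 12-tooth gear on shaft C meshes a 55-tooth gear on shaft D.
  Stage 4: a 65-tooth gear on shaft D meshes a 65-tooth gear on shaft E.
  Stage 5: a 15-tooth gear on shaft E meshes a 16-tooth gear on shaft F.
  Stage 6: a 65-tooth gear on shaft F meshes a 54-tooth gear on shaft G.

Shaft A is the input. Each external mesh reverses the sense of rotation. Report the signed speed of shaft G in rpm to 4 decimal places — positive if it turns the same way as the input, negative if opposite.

+1157.5446 rpm (same as input, |ω| = 1157.5446 rpm)

Stage 1 [26T→88T]: ω = 3074.0000×26/88 = 908.2273 rpm, dir flips to −; running = −908.2273
Stage 2 [88T→17T]: ω = 908.2273×88/17 = 4701.4118 rpm, dir flips to +; running = +4701.4118
Stage 3 [12T→55T]: ω = 4701.4118×12/55 = 1025.7626 rpm, dir flips to −; running = −1025.7626
Stage 4 [65T→65T]: ω = 1025.7626×65/65 = 1025.7626 rpm, dir flips to +; running = +1025.7626
Stage 5 [15T→16T]: ω = 1025.7626×15/16 = 961.6524 rpm, dir flips to −; running = −961.6524
Stage 6 [65T→54T]: ω = 961.6524×65/54 = 1157.5446 rpm, dir flips to +; running = +1157.5446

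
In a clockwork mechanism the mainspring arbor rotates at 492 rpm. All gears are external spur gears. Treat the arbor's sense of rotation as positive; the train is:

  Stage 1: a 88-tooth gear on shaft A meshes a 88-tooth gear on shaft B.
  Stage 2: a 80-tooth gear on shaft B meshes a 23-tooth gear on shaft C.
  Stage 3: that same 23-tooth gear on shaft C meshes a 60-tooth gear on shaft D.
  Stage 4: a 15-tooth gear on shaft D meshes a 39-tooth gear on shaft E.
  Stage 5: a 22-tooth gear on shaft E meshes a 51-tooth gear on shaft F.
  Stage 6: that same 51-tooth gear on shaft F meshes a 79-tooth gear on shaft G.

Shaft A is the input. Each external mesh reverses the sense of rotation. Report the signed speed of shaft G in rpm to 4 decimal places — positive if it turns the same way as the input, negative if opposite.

Stage 1 [88T→88T]: ω = 492.0000×88/88 = 492.0000 rpm, dir flips to −; running = −492.0000
Stage 2 [80T→23T]: ω = 492.0000×80/23 = 1711.3043 rpm, dir flips to +; running = +1711.3043
Stage 3 [23T→60T]: ω = 1711.3043×23/60 = 656.0000 rpm, dir flips to −; running = −656.0000
Stage 4 [15T→39T]: ω = 656.0000×15/39 = 252.3077 rpm, dir flips to +; running = +252.3077
Stage 5 [22T→51T]: ω = 252.3077×22/51 = 108.8386 rpm, dir flips to −; running = −108.8386
Stage 6 [51T→79T]: ω = 108.8386×51/79 = 70.2629 rpm, dir flips to +; running = +70.2629

+70.2629 rpm (same as input, |ω| = 70.2629 rpm)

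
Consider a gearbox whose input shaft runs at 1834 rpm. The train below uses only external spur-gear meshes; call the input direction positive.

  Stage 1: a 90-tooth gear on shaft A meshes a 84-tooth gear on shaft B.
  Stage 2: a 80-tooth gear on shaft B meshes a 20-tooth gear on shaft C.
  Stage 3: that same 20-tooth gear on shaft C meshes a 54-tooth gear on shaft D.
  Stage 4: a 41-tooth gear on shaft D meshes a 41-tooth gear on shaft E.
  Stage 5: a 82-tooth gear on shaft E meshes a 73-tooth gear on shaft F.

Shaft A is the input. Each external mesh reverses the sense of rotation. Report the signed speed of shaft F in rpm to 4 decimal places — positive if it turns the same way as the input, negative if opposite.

Stage 1 [90T→84T]: ω = 1834.0000×90/84 = 1965.0000 rpm, dir flips to −; running = −1965.0000
Stage 2 [80T→20T]: ω = 1965.0000×80/20 = 7860.0000 rpm, dir flips to +; running = +7860.0000
Stage 3 [20T→54T]: ω = 7860.0000×20/54 = 2911.1111 rpm, dir flips to −; running = −2911.1111
Stage 4 [41T→41T]: ω = 2911.1111×41/41 = 2911.1111 rpm, dir flips to +; running = +2911.1111
Stage 5 [82T→73T]: ω = 2911.1111×82/73 = 3270.0152 rpm, dir flips to −; running = −3270.0152

-3270.0152 rpm (opposite to input, |ω| = 3270.0152 rpm)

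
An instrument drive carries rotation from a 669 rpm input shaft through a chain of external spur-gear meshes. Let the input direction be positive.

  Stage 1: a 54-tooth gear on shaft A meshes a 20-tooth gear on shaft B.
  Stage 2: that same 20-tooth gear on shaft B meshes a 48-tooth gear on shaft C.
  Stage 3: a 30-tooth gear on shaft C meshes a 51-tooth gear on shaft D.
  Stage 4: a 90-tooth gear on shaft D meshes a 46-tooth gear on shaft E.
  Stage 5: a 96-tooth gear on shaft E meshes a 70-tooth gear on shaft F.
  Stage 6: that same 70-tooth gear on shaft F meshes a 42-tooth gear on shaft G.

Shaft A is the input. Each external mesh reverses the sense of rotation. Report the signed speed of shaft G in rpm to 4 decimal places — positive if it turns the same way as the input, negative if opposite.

+1979.8685 rpm (same as input, |ω| = 1979.8685 rpm)

Stage 1 [54T→20T]: ω = 669.0000×54/20 = 1806.3000 rpm, dir flips to −; running = −1806.3000
Stage 2 [20T→48T]: ω = 1806.3000×20/48 = 752.6250 rpm, dir flips to +; running = +752.6250
Stage 3 [30T→51T]: ω = 752.6250×30/51 = 442.7206 rpm, dir flips to −; running = −442.7206
Stage 4 [90T→46T]: ω = 442.7206×90/46 = 866.1925 rpm, dir flips to +; running = +866.1925
Stage 5 [96T→70T]: ω = 866.1925×96/70 = 1187.9211 rpm, dir flips to −; running = −1187.9211
Stage 6 [70T→42T]: ω = 1187.9211×70/42 = 1979.8685 rpm, dir flips to +; running = +1979.8685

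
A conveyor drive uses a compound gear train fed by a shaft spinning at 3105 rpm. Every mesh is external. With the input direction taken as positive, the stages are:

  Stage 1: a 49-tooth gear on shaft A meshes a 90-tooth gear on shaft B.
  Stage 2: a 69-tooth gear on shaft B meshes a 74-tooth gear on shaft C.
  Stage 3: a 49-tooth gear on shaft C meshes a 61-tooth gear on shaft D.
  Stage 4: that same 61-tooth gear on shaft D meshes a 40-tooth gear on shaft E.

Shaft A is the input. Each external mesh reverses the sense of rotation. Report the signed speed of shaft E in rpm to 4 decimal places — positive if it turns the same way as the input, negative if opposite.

+1930.9394 rpm (same as input, |ω| = 1930.9394 rpm)

Stage 1 [49T→90T]: ω = 3105.0000×49/90 = 1690.5000 rpm, dir flips to −; running = −1690.5000
Stage 2 [69T→74T]: ω = 1690.5000×69/74 = 1576.2770 rpm, dir flips to +; running = +1576.2770
Stage 3 [49T→61T]: ω = 1576.2770×49/61 = 1266.1897 rpm, dir flips to −; running = −1266.1897
Stage 4 [61T→40T]: ω = 1266.1897×61/40 = 1930.9394 rpm, dir flips to +; running = +1930.9394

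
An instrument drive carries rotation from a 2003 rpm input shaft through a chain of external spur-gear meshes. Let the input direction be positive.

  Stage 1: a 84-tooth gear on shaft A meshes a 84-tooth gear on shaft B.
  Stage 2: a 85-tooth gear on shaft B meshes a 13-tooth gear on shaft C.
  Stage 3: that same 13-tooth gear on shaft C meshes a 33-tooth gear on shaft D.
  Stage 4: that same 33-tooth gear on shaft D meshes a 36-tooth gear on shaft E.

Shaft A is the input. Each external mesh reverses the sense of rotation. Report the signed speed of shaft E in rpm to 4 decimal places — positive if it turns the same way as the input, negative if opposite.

+4729.3056 rpm (same as input, |ω| = 4729.3056 rpm)

Stage 1 [84T→84T]: ω = 2003.0000×84/84 = 2003.0000 rpm, dir flips to −; running = −2003.0000
Stage 2 [85T→13T]: ω = 2003.0000×85/13 = 13096.5385 rpm, dir flips to +; running = +13096.5385
Stage 3 [13T→33T]: ω = 13096.5385×13/33 = 5159.2424 rpm, dir flips to −; running = −5159.2424
Stage 4 [33T→36T]: ω = 5159.2424×33/36 = 4729.3056 rpm, dir flips to +; running = +4729.3056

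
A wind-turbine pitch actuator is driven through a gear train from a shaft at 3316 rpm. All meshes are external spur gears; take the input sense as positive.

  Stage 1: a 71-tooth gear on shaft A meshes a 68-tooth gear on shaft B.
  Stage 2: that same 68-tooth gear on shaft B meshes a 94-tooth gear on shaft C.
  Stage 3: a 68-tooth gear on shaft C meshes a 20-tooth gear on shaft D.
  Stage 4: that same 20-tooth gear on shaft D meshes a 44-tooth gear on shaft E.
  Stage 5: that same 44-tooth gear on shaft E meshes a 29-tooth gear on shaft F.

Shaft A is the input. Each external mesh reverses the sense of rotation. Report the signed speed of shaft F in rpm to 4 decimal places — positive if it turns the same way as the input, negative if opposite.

Stage 1 [71T→68T]: ω = 3316.0000×71/68 = 3462.2941 rpm, dir flips to −; running = −3462.2941
Stage 2 [68T→94T]: ω = 3462.2941×68/94 = 2504.6383 rpm, dir flips to +; running = +2504.6383
Stage 3 [68T→20T]: ω = 2504.6383×68/20 = 8515.7702 rpm, dir flips to −; running = −8515.7702
Stage 4 [20T→44T]: ω = 8515.7702×20/44 = 3870.8046 rpm, dir flips to +; running = +3870.8046
Stage 5 [44T→29T]: ω = 3870.8046×44/29 = 5872.9450 rpm, dir flips to −; running = −5872.9450

-5872.9450 rpm (opposite to input, |ω| = 5872.9450 rpm)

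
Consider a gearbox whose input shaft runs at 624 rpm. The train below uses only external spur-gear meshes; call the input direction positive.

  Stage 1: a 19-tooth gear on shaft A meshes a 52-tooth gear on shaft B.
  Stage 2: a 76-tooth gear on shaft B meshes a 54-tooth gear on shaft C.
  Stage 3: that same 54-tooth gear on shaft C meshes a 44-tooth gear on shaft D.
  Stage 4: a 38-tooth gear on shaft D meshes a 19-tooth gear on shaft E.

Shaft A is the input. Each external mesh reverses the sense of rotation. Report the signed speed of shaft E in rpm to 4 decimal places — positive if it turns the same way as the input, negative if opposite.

+787.6364 rpm (same as input, |ω| = 787.6364 rpm)

Stage 1 [19T→52T]: ω = 624.0000×19/52 = 228.0000 rpm, dir flips to −; running = −228.0000
Stage 2 [76T→54T]: ω = 228.0000×76/54 = 320.8889 rpm, dir flips to +; running = +320.8889
Stage 3 [54T→44T]: ω = 320.8889×54/44 = 393.8182 rpm, dir flips to −; running = −393.8182
Stage 4 [38T→19T]: ω = 393.8182×38/19 = 787.6364 rpm, dir flips to +; running = +787.6364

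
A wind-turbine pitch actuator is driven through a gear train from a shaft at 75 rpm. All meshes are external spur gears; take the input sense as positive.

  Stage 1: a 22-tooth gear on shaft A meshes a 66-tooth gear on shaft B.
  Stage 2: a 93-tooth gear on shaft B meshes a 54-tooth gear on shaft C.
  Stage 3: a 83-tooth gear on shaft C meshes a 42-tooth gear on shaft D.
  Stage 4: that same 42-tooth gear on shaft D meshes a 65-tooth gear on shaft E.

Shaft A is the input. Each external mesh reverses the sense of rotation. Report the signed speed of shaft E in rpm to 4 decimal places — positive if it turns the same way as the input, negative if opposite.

Stage 1 [22T→66T]: ω = 75.0000×22/66 = 25.0000 rpm, dir flips to −; running = −25.0000
Stage 2 [93T→54T]: ω = 25.0000×93/54 = 43.0556 rpm, dir flips to +; running = +43.0556
Stage 3 [83T→42T]: ω = 43.0556×83/42 = 85.0860 rpm, dir flips to −; running = −85.0860
Stage 4 [42T→65T]: ω = 85.0860×42/65 = 54.9786 rpm, dir flips to +; running = +54.9786

+54.9786 rpm (same as input, |ω| = 54.9786 rpm)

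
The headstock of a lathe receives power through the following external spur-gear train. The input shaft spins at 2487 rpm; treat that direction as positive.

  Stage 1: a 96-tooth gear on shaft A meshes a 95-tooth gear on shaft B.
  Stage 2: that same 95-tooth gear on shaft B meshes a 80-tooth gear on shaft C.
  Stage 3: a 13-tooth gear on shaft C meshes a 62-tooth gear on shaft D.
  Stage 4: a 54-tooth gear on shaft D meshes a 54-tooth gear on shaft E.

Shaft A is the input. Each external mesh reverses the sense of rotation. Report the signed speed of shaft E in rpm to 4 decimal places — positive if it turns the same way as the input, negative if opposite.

Stage 1 [96T→95T]: ω = 2487.0000×96/95 = 2513.1789 rpm, dir flips to −; running = −2513.1789
Stage 2 [95T→80T]: ω = 2513.1789×95/80 = 2984.4000 rpm, dir flips to +; running = +2984.4000
Stage 3 [13T→62T]: ω = 2984.4000×13/62 = 625.7613 rpm, dir flips to −; running = −625.7613
Stage 4 [54T→54T]: ω = 625.7613×54/54 = 625.7613 rpm, dir flips to +; running = +625.7613

+625.7613 rpm (same as input, |ω| = 625.7613 rpm)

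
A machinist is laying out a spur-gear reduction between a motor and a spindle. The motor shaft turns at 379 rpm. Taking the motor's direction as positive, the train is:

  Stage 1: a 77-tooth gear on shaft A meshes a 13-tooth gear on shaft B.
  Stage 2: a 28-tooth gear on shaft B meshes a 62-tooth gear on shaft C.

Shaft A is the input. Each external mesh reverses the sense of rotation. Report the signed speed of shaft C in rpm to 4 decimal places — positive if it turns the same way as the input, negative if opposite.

+1013.8015 rpm (same as input, |ω| = 1013.8015 rpm)

Stage 1 [77T→13T]: ω = 379.0000×77/13 = 2244.8462 rpm, dir flips to −; running = −2244.8462
Stage 2 [28T→62T]: ω = 2244.8462×28/62 = 1013.8015 rpm, dir flips to +; running = +1013.8015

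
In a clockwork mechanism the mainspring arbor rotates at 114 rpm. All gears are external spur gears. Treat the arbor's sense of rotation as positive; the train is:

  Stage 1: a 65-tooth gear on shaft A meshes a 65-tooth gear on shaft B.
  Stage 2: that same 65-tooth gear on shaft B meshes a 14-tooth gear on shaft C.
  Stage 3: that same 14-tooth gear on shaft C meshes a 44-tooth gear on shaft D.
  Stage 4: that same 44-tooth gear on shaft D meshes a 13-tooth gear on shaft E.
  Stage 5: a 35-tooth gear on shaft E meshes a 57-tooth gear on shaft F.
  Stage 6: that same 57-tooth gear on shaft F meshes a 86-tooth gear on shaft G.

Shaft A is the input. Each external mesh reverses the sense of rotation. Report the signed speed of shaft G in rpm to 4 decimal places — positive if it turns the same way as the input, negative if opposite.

+231.9767 rpm (same as input, |ω| = 231.9767 rpm)

Stage 1 [65T→65T]: ω = 114.0000×65/65 = 114.0000 rpm, dir flips to −; running = −114.0000
Stage 2 [65T→14T]: ω = 114.0000×65/14 = 529.2857 rpm, dir flips to +; running = +529.2857
Stage 3 [14T→44T]: ω = 529.2857×14/44 = 168.4091 rpm, dir flips to −; running = −168.4091
Stage 4 [44T→13T]: ω = 168.4091×44/13 = 570.0000 rpm, dir flips to +; running = +570.0000
Stage 5 [35T→57T]: ω = 570.0000×35/57 = 350.0000 rpm, dir flips to −; running = −350.0000
Stage 6 [57T→86T]: ω = 350.0000×57/86 = 231.9767 rpm, dir flips to +; running = +231.9767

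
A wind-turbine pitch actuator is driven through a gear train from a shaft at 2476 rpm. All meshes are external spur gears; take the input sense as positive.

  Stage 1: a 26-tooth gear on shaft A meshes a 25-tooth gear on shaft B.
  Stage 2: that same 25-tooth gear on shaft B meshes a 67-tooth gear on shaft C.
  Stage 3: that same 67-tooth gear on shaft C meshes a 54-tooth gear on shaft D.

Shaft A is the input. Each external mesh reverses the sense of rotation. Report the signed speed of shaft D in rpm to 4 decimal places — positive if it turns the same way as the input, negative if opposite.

Stage 1 [26T→25T]: ω = 2476.0000×26/25 = 2575.0400 rpm, dir flips to −; running = −2575.0400
Stage 2 [25T→67T]: ω = 2575.0400×25/67 = 960.8358 rpm, dir flips to +; running = +960.8358
Stage 3 [67T→54T]: ω = 960.8358×67/54 = 1192.1481 rpm, dir flips to −; running = −1192.1481

-1192.1481 rpm (opposite to input, |ω| = 1192.1481 rpm)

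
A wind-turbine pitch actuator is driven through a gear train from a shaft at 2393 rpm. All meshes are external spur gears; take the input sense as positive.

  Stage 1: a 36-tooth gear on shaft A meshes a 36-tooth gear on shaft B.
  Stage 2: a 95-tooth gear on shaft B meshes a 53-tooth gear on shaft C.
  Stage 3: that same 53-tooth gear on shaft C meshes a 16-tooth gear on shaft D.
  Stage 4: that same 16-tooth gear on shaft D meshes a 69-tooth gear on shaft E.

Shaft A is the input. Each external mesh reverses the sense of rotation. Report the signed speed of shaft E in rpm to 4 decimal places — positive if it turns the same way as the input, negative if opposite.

+3294.7101 rpm (same as input, |ω| = 3294.7101 rpm)

Stage 1 [36T→36T]: ω = 2393.0000×36/36 = 2393.0000 rpm, dir flips to −; running = −2393.0000
Stage 2 [95T→53T]: ω = 2393.0000×95/53 = 4289.3396 rpm, dir flips to +; running = +4289.3396
Stage 3 [53T→16T]: ω = 4289.3396×53/16 = 14208.4375 rpm, dir flips to −; running = −14208.4375
Stage 4 [16T→69T]: ω = 14208.4375×16/69 = 3294.7101 rpm, dir flips to +; running = +3294.7101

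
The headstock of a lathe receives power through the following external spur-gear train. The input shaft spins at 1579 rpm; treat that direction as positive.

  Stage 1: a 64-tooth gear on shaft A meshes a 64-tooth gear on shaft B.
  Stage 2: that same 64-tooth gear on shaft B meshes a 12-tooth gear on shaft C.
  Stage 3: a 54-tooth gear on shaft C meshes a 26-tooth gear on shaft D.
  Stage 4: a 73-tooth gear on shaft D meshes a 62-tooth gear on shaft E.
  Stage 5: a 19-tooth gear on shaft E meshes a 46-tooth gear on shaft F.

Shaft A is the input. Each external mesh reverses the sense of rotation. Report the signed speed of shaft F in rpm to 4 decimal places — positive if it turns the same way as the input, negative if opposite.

-8506.0555 rpm (opposite to input, |ω| = 8506.0555 rpm)

Stage 1 [64T→64T]: ω = 1579.0000×64/64 = 1579.0000 rpm, dir flips to −; running = −1579.0000
Stage 2 [64T→12T]: ω = 1579.0000×64/12 = 8421.3333 rpm, dir flips to +; running = +8421.3333
Stage 3 [54T→26T]: ω = 8421.3333×54/26 = 17490.4615 rpm, dir flips to −; running = −17490.4615
Stage 4 [73T→62T]: ω = 17490.4615×73/62 = 20593.6079 rpm, dir flips to +; running = +20593.6079
Stage 5 [19T→46T]: ω = 20593.6079×19/46 = 8506.0555 rpm, dir flips to −; running = −8506.0555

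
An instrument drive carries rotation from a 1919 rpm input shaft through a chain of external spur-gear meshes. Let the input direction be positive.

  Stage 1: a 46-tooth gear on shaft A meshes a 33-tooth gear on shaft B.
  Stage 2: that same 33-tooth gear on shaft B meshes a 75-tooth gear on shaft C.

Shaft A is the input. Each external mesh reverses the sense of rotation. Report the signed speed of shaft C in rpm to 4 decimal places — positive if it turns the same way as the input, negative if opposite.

+1176.9867 rpm (same as input, |ω| = 1176.9867 rpm)

Stage 1 [46T→33T]: ω = 1919.0000×46/33 = 2674.9697 rpm, dir flips to −; running = −2674.9697
Stage 2 [33T→75T]: ω = 2674.9697×33/75 = 1176.9867 rpm, dir flips to +; running = +1176.9867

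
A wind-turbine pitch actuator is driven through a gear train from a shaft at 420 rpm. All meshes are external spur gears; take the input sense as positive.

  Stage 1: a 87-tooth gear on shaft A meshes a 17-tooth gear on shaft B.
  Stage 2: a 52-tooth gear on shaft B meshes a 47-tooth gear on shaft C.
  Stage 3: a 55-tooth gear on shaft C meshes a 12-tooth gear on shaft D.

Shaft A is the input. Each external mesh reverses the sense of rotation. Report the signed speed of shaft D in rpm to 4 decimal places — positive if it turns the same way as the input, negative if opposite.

-10899.4994 rpm (opposite to input, |ω| = 10899.4994 rpm)

Stage 1 [87T→17T]: ω = 420.0000×87/17 = 2149.4118 rpm, dir flips to −; running = −2149.4118
Stage 2 [52T→47T]: ω = 2149.4118×52/47 = 2378.0726 rpm, dir flips to +; running = +2378.0726
Stage 3 [55T→12T]: ω = 2378.0726×55/12 = 10899.4994 rpm, dir flips to −; running = −10899.4994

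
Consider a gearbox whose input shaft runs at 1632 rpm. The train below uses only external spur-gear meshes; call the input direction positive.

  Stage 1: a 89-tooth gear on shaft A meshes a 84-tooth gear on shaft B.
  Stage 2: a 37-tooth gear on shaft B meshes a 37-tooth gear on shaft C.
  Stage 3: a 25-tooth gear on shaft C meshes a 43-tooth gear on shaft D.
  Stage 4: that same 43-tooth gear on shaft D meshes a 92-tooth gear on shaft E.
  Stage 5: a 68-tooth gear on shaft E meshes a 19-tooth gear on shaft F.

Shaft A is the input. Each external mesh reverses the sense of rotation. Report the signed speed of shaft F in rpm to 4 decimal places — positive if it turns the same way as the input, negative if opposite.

-1681.6607 rpm (opposite to input, |ω| = 1681.6607 rpm)

Stage 1 [89T→84T]: ω = 1632.0000×89/84 = 1729.1429 rpm, dir flips to −; running = −1729.1429
Stage 2 [37T→37T]: ω = 1729.1429×37/37 = 1729.1429 rpm, dir flips to +; running = +1729.1429
Stage 3 [25T→43T]: ω = 1729.1429×25/43 = 1005.3156 rpm, dir flips to −; running = −1005.3156
Stage 4 [43T→92T]: ω = 1005.3156×43/92 = 469.8758 rpm, dir flips to +; running = +469.8758
Stage 5 [68T→19T]: ω = 469.8758×68/19 = 1681.6607 rpm, dir flips to −; running = −1681.6607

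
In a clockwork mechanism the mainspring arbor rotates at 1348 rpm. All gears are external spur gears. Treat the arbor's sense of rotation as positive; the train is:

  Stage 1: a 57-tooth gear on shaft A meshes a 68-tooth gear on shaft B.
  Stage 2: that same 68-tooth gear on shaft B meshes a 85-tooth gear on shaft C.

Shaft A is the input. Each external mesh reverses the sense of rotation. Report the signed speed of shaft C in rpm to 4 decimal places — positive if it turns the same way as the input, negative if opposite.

+903.9529 rpm (same as input, |ω| = 903.9529 rpm)

Stage 1 [57T→68T]: ω = 1348.0000×57/68 = 1129.9412 rpm, dir flips to −; running = −1129.9412
Stage 2 [68T→85T]: ω = 1129.9412×68/85 = 903.9529 rpm, dir flips to +; running = +903.9529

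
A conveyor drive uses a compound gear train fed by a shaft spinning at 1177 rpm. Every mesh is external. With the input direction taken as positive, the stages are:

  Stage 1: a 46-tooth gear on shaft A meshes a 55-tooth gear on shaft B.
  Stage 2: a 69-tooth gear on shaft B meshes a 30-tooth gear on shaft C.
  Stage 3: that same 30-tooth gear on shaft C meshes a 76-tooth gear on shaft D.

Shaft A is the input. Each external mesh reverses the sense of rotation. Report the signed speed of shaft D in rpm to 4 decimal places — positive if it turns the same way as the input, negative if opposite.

Stage 1 [46T→55T]: ω = 1177.0000×46/55 = 984.4000 rpm, dir flips to −; running = −984.4000
Stage 2 [69T→30T]: ω = 984.4000×69/30 = 2264.1200 rpm, dir flips to +; running = +2264.1200
Stage 3 [30T→76T]: ω = 2264.1200×30/76 = 893.7316 rpm, dir flips to −; running = −893.7316

-893.7316 rpm (opposite to input, |ω| = 893.7316 rpm)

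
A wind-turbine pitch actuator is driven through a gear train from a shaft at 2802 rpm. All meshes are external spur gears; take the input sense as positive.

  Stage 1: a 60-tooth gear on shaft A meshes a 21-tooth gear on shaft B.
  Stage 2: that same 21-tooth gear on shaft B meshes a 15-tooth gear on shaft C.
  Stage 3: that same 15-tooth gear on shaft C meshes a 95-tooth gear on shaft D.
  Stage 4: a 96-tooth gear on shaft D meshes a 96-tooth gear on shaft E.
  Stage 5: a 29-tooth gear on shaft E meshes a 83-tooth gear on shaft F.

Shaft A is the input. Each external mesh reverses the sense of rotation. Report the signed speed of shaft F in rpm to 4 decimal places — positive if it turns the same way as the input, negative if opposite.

-618.3234 rpm (opposite to input, |ω| = 618.3234 rpm)

Stage 1 [60T→21T]: ω = 2802.0000×60/21 = 8005.7143 rpm, dir flips to −; running = −8005.7143
Stage 2 [21T→15T]: ω = 8005.7143×21/15 = 11208.0000 rpm, dir flips to +; running = +11208.0000
Stage 3 [15T→95T]: ω = 11208.0000×15/95 = 1769.6842 rpm, dir flips to −; running = −1769.6842
Stage 4 [96T→96T]: ω = 1769.6842×96/96 = 1769.6842 rpm, dir flips to +; running = +1769.6842
Stage 5 [29T→83T]: ω = 1769.6842×29/83 = 618.3234 rpm, dir flips to −; running = −618.3234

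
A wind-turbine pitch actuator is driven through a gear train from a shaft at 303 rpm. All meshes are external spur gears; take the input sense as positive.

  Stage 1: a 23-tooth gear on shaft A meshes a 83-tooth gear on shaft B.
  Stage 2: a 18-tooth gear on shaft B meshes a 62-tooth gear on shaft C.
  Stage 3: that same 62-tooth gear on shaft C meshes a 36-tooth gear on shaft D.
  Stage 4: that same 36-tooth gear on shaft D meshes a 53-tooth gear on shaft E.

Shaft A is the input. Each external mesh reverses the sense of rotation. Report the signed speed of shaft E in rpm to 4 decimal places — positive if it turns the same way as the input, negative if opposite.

Stage 1 [23T→83T]: ω = 303.0000×23/83 = 83.9639 rpm, dir flips to −; running = −83.9639
Stage 2 [18T→62T]: ω = 83.9639×18/62 = 24.3766 rpm, dir flips to +; running = +24.3766
Stage 3 [62T→36T]: ω = 24.3766×62/36 = 41.9819 rpm, dir flips to −; running = −41.9819
Stage 4 [36T→53T]: ω = 41.9819×36/53 = 28.5160 rpm, dir flips to +; running = +28.5160

+28.5160 rpm (same as input, |ω| = 28.5160 rpm)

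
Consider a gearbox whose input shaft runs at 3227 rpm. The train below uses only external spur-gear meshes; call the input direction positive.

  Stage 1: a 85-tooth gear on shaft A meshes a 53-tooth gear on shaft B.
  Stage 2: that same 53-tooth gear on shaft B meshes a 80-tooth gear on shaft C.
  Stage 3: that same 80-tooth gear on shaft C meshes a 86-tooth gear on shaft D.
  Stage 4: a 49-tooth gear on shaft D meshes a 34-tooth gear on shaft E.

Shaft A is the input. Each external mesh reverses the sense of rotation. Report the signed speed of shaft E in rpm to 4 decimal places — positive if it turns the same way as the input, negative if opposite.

+4596.5988 rpm (same as input, |ω| = 4596.5988 rpm)

Stage 1 [85T→53T]: ω = 3227.0000×85/53 = 5175.3774 rpm, dir flips to −; running = −5175.3774
Stage 2 [53T→80T]: ω = 5175.3774×53/80 = 3428.6875 rpm, dir flips to +; running = +3428.6875
Stage 3 [80T→86T]: ω = 3428.6875×80/86 = 3189.4767 rpm, dir flips to −; running = −3189.4767
Stage 4 [49T→34T]: ω = 3189.4767×49/34 = 4596.5988 rpm, dir flips to +; running = +4596.5988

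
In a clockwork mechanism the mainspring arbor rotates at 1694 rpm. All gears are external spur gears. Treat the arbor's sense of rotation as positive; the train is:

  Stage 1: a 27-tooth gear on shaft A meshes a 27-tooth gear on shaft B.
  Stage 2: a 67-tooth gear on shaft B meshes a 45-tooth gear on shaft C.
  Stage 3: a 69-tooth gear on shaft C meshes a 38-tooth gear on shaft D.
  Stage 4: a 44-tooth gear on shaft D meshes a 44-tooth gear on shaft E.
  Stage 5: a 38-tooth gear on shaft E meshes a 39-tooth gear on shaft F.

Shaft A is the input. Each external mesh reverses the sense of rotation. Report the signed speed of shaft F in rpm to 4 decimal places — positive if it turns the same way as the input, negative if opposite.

-4462.3145 rpm (opposite to input, |ω| = 4462.3145 rpm)

Stage 1 [27T→27T]: ω = 1694.0000×27/27 = 1694.0000 rpm, dir flips to −; running = −1694.0000
Stage 2 [67T→45T]: ω = 1694.0000×67/45 = 2522.1778 rpm, dir flips to +; running = +2522.1778
Stage 3 [69T→38T]: ω = 2522.1778×69/38 = 4579.7439 rpm, dir flips to −; running = −4579.7439
Stage 4 [44T→44T]: ω = 4579.7439×44/44 = 4579.7439 rpm, dir flips to +; running = +4579.7439
Stage 5 [38T→39T]: ω = 4579.7439×38/39 = 4462.3145 rpm, dir flips to −; running = −4462.3145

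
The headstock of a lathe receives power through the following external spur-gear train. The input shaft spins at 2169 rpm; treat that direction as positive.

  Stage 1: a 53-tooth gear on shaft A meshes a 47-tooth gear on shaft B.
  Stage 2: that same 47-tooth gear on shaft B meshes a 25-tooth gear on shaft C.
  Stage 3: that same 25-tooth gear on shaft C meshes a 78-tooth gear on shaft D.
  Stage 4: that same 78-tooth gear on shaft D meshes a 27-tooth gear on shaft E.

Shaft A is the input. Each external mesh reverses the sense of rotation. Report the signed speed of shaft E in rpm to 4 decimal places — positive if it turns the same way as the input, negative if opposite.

+4257.6667 rpm (same as input, |ω| = 4257.6667 rpm)

Stage 1 [53T→47T]: ω = 2169.0000×53/47 = 2445.8936 rpm, dir flips to −; running = −2445.8936
Stage 2 [47T→25T]: ω = 2445.8936×47/25 = 4598.2800 rpm, dir flips to +; running = +4598.2800
Stage 3 [25T→78T]: ω = 4598.2800×25/78 = 1473.8077 rpm, dir flips to −; running = −1473.8077
Stage 4 [78T→27T]: ω = 1473.8077×78/27 = 4257.6667 rpm, dir flips to +; running = +4257.6667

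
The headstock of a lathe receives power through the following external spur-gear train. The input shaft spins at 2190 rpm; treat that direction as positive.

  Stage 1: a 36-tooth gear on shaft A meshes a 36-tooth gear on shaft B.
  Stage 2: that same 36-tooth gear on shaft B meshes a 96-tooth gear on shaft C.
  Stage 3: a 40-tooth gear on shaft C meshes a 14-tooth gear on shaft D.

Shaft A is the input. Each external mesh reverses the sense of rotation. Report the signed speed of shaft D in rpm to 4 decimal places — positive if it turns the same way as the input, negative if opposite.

-2346.4286 rpm (opposite to input, |ω| = 2346.4286 rpm)

Stage 1 [36T→36T]: ω = 2190.0000×36/36 = 2190.0000 rpm, dir flips to −; running = −2190.0000
Stage 2 [36T→96T]: ω = 2190.0000×36/96 = 821.2500 rpm, dir flips to +; running = +821.2500
Stage 3 [40T→14T]: ω = 821.2500×40/14 = 2346.4286 rpm, dir flips to −; running = −2346.4286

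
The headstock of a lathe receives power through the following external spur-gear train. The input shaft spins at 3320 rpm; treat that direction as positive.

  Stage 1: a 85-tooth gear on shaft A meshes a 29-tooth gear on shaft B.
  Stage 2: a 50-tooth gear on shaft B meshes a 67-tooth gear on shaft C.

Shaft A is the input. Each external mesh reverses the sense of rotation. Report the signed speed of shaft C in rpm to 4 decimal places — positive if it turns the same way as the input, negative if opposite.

Stage 1 [85T→29T]: ω = 3320.0000×85/29 = 9731.0345 rpm, dir flips to −; running = −9731.0345
Stage 2 [50T→67T]: ω = 9731.0345×50/67 = 7261.9660 rpm, dir flips to +; running = +7261.9660

+7261.9660 rpm (same as input, |ω| = 7261.9660 rpm)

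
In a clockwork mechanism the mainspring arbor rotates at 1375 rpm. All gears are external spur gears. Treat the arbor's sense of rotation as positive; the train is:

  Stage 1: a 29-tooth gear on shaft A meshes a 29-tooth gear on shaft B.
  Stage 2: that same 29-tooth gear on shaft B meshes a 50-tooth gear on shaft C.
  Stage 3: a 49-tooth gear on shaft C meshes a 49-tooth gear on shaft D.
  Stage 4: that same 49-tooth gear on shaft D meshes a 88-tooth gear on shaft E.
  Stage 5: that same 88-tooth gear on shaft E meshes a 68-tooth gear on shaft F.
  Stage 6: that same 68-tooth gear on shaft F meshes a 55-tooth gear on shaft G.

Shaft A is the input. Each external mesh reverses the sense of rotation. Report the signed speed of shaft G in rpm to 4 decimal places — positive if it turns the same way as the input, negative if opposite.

Stage 1 [29T→29T]: ω = 1375.0000×29/29 = 1375.0000 rpm, dir flips to −; running = −1375.0000
Stage 2 [29T→50T]: ω = 1375.0000×29/50 = 797.5000 rpm, dir flips to +; running = +797.5000
Stage 3 [49T→49T]: ω = 797.5000×49/49 = 797.5000 rpm, dir flips to −; running = −797.5000
Stage 4 [49T→88T]: ω = 797.5000×49/88 = 444.0625 rpm, dir flips to +; running = +444.0625
Stage 5 [88T→68T]: ω = 444.0625×88/68 = 574.6691 rpm, dir flips to −; running = −574.6691
Stage 6 [68T→55T]: ω = 574.6691×68/55 = 710.5000 rpm, dir flips to +; running = +710.5000

+710.5000 rpm (same as input, |ω| = 710.5000 rpm)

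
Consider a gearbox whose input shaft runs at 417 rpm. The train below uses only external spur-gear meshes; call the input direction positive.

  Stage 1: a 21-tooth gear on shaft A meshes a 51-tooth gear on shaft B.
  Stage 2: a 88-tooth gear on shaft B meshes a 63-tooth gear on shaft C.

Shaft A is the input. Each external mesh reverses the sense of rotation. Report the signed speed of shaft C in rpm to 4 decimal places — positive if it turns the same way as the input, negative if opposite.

+239.8431 rpm (same as input, |ω| = 239.8431 rpm)

Stage 1 [21T→51T]: ω = 417.0000×21/51 = 171.7059 rpm, dir flips to −; running = −171.7059
Stage 2 [88T→63T]: ω = 171.7059×88/63 = 239.8431 rpm, dir flips to +; running = +239.8431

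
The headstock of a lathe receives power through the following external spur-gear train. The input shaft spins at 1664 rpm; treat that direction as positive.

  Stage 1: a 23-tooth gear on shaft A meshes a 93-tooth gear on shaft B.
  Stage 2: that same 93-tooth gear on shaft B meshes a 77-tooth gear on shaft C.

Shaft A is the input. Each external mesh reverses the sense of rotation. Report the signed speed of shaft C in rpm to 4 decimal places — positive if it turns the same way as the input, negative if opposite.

Stage 1 [23T→93T]: ω = 1664.0000×23/93 = 411.5269 rpm, dir flips to −; running = −411.5269
Stage 2 [93T→77T]: ω = 411.5269×93/77 = 497.0390 rpm, dir flips to +; running = +497.0390

+497.0390 rpm (same as input, |ω| = 497.0390 rpm)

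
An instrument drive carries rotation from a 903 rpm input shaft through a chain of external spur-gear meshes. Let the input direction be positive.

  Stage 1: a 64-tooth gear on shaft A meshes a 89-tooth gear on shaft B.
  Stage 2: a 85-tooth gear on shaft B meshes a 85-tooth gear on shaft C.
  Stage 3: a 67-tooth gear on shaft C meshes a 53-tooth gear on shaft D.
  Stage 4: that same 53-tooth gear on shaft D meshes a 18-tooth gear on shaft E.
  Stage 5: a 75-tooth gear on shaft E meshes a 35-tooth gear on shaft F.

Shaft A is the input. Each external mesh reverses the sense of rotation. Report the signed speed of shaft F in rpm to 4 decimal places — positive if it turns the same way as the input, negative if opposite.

-5179.3258 rpm (opposite to input, |ω| = 5179.3258 rpm)

Stage 1 [64T→89T]: ω = 903.0000×64/89 = 649.3483 rpm, dir flips to −; running = −649.3483
Stage 2 [85T→85T]: ω = 649.3483×85/85 = 649.3483 rpm, dir flips to +; running = +649.3483
Stage 3 [67T→53T]: ω = 649.3483×67/53 = 820.8743 rpm, dir flips to −; running = −820.8743
Stage 4 [53T→18T]: ω = 820.8743×53/18 = 2417.0187 rpm, dir flips to +; running = +2417.0187
Stage 5 [75T→35T]: ω = 2417.0187×75/35 = 5179.3258 rpm, dir flips to −; running = −5179.3258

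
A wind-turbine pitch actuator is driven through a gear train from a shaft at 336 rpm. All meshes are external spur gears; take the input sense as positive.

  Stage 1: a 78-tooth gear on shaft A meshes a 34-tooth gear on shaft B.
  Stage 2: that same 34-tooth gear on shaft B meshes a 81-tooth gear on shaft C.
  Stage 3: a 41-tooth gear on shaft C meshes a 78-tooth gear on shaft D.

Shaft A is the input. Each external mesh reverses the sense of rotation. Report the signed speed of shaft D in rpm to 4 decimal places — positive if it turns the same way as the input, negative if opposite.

-170.0741 rpm (opposite to input, |ω| = 170.0741 rpm)

Stage 1 [78T→34T]: ω = 336.0000×78/34 = 770.8235 rpm, dir flips to −; running = −770.8235
Stage 2 [34T→81T]: ω = 770.8235×34/81 = 323.5556 rpm, dir flips to +; running = +323.5556
Stage 3 [41T→78T]: ω = 323.5556×41/78 = 170.0741 rpm, dir flips to −; running = −170.0741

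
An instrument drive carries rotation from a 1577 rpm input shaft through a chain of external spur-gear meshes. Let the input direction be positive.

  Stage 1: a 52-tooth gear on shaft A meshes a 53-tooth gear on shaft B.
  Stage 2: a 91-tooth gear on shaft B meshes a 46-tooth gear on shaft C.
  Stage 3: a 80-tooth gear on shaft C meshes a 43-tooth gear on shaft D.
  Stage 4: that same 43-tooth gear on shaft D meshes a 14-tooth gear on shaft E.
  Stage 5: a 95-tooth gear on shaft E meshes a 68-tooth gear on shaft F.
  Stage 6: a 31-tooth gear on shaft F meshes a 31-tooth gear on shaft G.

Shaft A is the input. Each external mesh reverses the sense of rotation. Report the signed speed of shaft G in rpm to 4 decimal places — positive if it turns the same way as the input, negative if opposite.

Stage 1 [52T→53T]: ω = 1577.0000×52/53 = 1547.2453 rpm, dir flips to −; running = −1547.2453
Stage 2 [91T→46T]: ω = 1547.2453×91/46 = 3060.8548 rpm, dir flips to +; running = +3060.8548
Stage 3 [80T→43T]: ω = 3060.8548×80/43 = 5694.6136 rpm, dir flips to −; running = −5694.6136
Stage 4 [43T→14T]: ω = 5694.6136×43/14 = 17490.5989 rpm, dir flips to +; running = +17490.5989
Stage 5 [95T→68T]: ω = 17490.5989×95/68 = 24435.3955 rpm, dir flips to −; running = −24435.3955
Stage 6 [31T→31T]: ω = 24435.3955×31/31 = 24435.3955 rpm, dir flips to +; running = +24435.3955

+24435.3955 rpm (same as input, |ω| = 24435.3955 rpm)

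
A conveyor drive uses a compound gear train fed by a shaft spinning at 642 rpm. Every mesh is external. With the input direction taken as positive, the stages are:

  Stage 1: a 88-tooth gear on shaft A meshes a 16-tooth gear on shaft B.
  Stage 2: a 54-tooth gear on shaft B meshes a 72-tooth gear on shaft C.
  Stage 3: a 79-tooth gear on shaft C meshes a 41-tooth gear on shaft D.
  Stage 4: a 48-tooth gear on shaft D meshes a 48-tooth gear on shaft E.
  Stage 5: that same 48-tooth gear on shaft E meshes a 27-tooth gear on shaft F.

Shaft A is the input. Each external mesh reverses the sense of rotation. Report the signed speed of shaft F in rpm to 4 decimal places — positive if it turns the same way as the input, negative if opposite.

-9071.5122 rpm (opposite to input, |ω| = 9071.5122 rpm)

Stage 1 [88T→16T]: ω = 642.0000×88/16 = 3531.0000 rpm, dir flips to −; running = −3531.0000
Stage 2 [54T→72T]: ω = 3531.0000×54/72 = 2648.2500 rpm, dir flips to +; running = +2648.2500
Stage 3 [79T→41T]: ω = 2648.2500×79/41 = 5102.7256 rpm, dir flips to −; running = −5102.7256
Stage 4 [48T→48T]: ω = 5102.7256×48/48 = 5102.7256 rpm, dir flips to +; running = +5102.7256
Stage 5 [48T→27T]: ω = 5102.7256×48/27 = 9071.5122 rpm, dir flips to −; running = −9071.5122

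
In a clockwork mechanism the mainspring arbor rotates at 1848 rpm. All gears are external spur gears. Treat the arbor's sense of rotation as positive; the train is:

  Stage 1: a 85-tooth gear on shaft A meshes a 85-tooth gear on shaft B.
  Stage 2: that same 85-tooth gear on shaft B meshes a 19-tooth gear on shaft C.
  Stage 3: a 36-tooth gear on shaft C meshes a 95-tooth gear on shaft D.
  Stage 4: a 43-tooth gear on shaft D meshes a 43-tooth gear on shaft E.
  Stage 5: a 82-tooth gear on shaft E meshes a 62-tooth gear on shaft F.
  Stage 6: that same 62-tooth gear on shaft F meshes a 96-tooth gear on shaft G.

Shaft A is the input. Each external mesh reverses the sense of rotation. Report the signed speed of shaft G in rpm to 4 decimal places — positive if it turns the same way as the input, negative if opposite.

Stage 1 [85T→85T]: ω = 1848.0000×85/85 = 1848.0000 rpm, dir flips to −; running = −1848.0000
Stage 2 [85T→19T]: ω = 1848.0000×85/19 = 8267.3684 rpm, dir flips to +; running = +8267.3684
Stage 3 [36T→95T]: ω = 8267.3684×36/95 = 3132.8975 rpm, dir flips to −; running = −3132.8975
Stage 4 [43T→43T]: ω = 3132.8975×43/43 = 3132.8975 rpm, dir flips to +; running = +3132.8975
Stage 5 [82T→62T]: ω = 3132.8975×82/62 = 4143.5096 rpm, dir flips to −; running = −4143.5096
Stage 6 [62T→96T]: ω = 4143.5096×62/96 = 2676.0166 rpm, dir flips to +; running = +2676.0166

+2676.0166 rpm (same as input, |ω| = 2676.0166 rpm)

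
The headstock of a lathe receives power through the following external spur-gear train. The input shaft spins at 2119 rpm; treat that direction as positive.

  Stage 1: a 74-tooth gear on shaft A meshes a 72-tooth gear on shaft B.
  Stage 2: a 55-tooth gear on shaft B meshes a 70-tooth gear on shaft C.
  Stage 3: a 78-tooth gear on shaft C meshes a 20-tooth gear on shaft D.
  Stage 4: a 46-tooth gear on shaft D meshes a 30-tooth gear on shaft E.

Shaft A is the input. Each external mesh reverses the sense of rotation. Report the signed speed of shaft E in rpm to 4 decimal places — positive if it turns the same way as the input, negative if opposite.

+10232.8360 rpm (same as input, |ω| = 10232.8360 rpm)

Stage 1 [74T→72T]: ω = 2119.0000×74/72 = 2177.8611 rpm, dir flips to −; running = −2177.8611
Stage 2 [55T→70T]: ω = 2177.8611×55/70 = 1711.1766 rpm, dir flips to +; running = +1711.1766
Stage 3 [78T→20T]: ω = 1711.1766×78/20 = 6673.5887 rpm, dir flips to −; running = −6673.5887
Stage 4 [46T→30T]: ω = 6673.5887×46/30 = 10232.8360 rpm, dir flips to +; running = +10232.8360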